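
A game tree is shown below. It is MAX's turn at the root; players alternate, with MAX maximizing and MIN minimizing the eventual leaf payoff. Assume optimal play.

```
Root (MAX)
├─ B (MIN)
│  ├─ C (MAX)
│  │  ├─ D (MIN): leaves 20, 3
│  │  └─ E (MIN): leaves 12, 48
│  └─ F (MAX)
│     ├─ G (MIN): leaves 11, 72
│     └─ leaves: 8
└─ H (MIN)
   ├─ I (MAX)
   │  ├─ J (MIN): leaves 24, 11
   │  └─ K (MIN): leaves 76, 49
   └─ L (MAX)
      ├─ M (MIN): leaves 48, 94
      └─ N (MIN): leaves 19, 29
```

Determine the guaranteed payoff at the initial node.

48

D (MIN): min(20, 3) = 3
E (MIN): min(12, 48) = 12
C (MAX): max(3, 12) = 12
G (MIN): min(11, 72) = 11
F (MAX): max(11, 8) = 11
B (MIN): min(12, 11) = 11
J (MIN): min(24, 11) = 11
K (MIN): min(76, 49) = 49
I (MAX): max(11, 49) = 49
M (MIN): min(48, 94) = 48
N (MIN): min(19, 29) = 19
L (MAX): max(48, 19) = 48
H (MIN): min(49, 48) = 48
Root (MAX): max(11, 48) = 48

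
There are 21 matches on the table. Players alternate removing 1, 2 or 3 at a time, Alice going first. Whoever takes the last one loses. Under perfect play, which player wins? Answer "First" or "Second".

W/L table (W = player to move can force a win):
i:   0  1  2  3  4  5  6  7  8  9 10 11 12 13 14 15 16 17 18 19 20 21
     W  L  W  W  W  L  W  W  W  L  W  W  W  L  W  W  W  L  W  W  W  L
Position 21 is L, so the second player wins.

Second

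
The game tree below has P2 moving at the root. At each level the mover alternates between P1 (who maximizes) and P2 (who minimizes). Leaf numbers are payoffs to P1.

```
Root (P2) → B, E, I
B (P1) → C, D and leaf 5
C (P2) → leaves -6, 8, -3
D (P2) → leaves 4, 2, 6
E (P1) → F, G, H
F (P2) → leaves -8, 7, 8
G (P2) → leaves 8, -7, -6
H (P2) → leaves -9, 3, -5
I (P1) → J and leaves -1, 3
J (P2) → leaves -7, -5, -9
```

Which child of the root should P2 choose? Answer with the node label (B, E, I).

E

C (P2): min(-6, 8, -3) = -6
D (P2): min(4, 2, 6) = 2
B (P1): max(-6, 2, 5) = 5
F (P2): min(-8, 7, 8) = -8
G (P2): min(8, -7, -6) = -7
H (P2): min(-9, 3, -5) = -9
E (P1): max(-8, -7, -9) = -7
J (P2): min(-7, -5, -9) = -9
I (P1): max(-9, -1, 3) = 3
Root (P2): min(5, -7, 3) = -7
P2 picks the child with the lowest value: E (value -7).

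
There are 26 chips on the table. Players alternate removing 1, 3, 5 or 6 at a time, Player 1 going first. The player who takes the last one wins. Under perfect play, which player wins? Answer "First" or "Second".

Second

Compute winning (W) and losing (L) positions by backward induction:
i:   0  1  2  3  4  5  6  7  8  9 10 11 12 13 14 15 16 17 18 19 20 21 22 23 24 25 26
     L  W  L  W  L  W  W  W  W  W  W  L  W  L  W  L  W  W  W  W  W  W  L  W  L  W  L
Position 26 is L, so the second player wins.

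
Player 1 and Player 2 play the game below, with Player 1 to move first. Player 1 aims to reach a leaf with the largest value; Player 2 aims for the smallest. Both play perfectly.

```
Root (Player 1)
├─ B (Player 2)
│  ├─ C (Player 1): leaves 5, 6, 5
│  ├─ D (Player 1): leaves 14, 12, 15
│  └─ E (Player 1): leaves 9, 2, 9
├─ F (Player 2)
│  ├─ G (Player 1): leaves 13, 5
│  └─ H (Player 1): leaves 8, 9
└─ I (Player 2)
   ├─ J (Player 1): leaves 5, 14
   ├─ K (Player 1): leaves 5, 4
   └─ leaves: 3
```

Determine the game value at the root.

9

C (Player 1): max(5, 6, 5) = 6
D (Player 1): max(14, 12, 15) = 15
E (Player 1): max(9, 2, 9) = 9
B (Player 2): min(6, 15, 9) = 6
G (Player 1): max(13, 5) = 13
H (Player 1): max(8, 9) = 9
F (Player 2): min(13, 9) = 9
J (Player 1): max(5, 14) = 14
K (Player 1): max(5, 4) = 5
I (Player 2): min(14, 5, 3) = 3
Root (Player 1): max(6, 9, 3) = 9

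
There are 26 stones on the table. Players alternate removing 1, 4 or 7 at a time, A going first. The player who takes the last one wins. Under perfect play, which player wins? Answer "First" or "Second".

Second

i:   0  1  2  3  4  5  6  7  8  9 10 11 12 13 14 15 16 17 18 19 20 21 22 23 24 25 26
     L  W  L  W  W  L  W  W  L  W  L  W  W  L  W  W  L  W  L  W  W  L  W  W  L  W  L
Position 26 is L, so the second player wins.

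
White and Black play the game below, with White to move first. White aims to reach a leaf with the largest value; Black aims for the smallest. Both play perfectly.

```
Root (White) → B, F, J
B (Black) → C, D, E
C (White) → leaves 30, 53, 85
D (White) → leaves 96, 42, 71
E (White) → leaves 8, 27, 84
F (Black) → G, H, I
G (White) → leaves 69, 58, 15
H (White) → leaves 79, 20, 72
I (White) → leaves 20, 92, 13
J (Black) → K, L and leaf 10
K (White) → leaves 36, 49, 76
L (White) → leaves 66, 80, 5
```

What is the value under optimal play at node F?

69

G: max(69, 58, 15) = 69
H: max(79, 20, 72) = 79
I: max(20, 92, 13) = 92
F: min(69, 79, 92) = 69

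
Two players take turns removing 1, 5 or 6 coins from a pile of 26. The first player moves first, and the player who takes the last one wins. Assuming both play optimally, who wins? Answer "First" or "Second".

Positions where the player to move wins (W) vs loses (L):
i:   0  1  2  3  4  5  6  7  8  9 10 11 12 13 14 15 16 17 18 19 20 21 22 23 24 25 26
     L  W  L  W  L  W  W  W  W  W  W  L  W  L  W  L  W  W  W  W  W  W  L  W  L  W  L
Position 26 is L, so the second player wins.

Second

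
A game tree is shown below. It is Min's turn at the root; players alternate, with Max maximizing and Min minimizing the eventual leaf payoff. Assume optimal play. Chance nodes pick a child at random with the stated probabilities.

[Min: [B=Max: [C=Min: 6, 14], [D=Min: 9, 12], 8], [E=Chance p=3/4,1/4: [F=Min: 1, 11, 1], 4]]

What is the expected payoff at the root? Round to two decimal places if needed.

C (Min): min(6, 14) = 6
D (Min): min(9, 12) = 9
B (Max): max(6, 9, 8) = 9
F (Min): min(1, 11, 1) = 1
E (Chance): 3/4·1 + 1/4·4 = 1.75
Root (Min): min(9, 1.75) = 1.75

1.75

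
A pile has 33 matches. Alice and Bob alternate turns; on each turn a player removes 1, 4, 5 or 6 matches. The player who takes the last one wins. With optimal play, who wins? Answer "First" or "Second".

First

Compute winning (W) and losing (L) positions by backward induction:
i:   0  1  2  3  4  5  6  7  8  9 10 11 12 13 14 15 16 17 18 19 20 21 22 23 24 25 26 27 28 29 30 31 32 33
     L  W  L  W  W  W  W  W  W  L  W  L  W  W  W  W  W  W  L  W  L  W  W  W  W  W  W  L  W  L  W  W  W  W
Position 33 is W, so the first player wins.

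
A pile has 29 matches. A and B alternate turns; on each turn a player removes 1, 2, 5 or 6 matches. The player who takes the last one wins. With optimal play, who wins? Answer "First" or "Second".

Mark each pile size as W (mover wins) or L (mover loses):
i:   0  1  2  3  4  5  6  7  8  9 10 11 12 13 14 15 16 17 18 19 20 21 22 23 24 25 26 27 28 29
     L  W  W  L  W  W  W  L  W  W  L  W  W  W  L  W  W  L  W  W  W  L  W  W  L  W  W  W  L  W
Position 29 is W, so the first player wins.

First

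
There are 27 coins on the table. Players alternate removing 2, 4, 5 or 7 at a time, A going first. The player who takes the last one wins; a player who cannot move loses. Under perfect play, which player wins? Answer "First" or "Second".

W/L table (W = player to move can force a win):
i:   0  1  2  3  4  5  6  7  8  9 10 11 12 13 14 15 16 17 18 19 20 21 22 23 24 25 26 27
     L  L  W  W  W  W  W  W  W  L  L  W  W  W  W  W  W  W  L  L  W  W  W  W  W  W  W  L
Position 27 is L, so the second player wins.

Second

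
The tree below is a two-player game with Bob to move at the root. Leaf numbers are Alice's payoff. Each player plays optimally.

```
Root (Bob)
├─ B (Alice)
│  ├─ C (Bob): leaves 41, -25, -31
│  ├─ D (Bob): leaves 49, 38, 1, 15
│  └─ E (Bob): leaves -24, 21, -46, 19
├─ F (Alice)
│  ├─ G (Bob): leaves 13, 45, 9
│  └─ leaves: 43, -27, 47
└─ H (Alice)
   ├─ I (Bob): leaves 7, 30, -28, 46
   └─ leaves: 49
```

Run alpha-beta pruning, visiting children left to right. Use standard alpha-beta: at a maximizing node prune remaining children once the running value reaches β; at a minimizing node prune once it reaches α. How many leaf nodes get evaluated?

16

C [α=-∞,β=+∞]: v=-31
D [α=-31,β=+∞]: v=1
E [α=1,β=+∞]: v=-24 after child 1 ≤ α → α-cutoff, skip 3
B [α=-∞,β=+∞]: v=1
G [α=-∞,β=1]: v=9
F [α=-∞,β=1]: v=9 after child 1 ≥ β → β-cutoff, skip 3
I [α=-∞,β=1]: v=-28
H [α=-∞,β=1]: v=49
Root [α=-∞,β=+∞]: v=1
Leaves evaluated: 16 of 22.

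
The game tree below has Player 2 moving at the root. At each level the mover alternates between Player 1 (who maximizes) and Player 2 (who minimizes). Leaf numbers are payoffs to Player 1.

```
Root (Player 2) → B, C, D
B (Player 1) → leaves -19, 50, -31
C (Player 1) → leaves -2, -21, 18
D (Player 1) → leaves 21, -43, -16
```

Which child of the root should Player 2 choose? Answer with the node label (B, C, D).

B (Player 1): max(-19, 50, -31) = 50
C (Player 1): max(-2, -21, 18) = 18
D (Player 1): max(21, -43, -16) = 21
Root (Player 2): min(50, 18, 21) = 18
Player 2 picks the child with the lowest value: C (value 18).

C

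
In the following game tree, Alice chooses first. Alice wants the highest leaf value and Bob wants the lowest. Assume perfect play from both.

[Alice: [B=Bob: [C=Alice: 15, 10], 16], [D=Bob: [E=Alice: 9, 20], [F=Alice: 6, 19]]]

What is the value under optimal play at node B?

15

C: max(15, 10) = 15
B: min(15, 16) = 15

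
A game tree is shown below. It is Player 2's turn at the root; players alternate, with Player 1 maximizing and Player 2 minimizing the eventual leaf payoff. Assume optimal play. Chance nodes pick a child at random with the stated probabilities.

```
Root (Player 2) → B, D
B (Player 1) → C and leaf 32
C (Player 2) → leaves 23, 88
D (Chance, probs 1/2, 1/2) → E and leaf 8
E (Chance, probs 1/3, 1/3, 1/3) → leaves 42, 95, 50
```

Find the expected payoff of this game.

C (Player 2): min(23, 88) = 23
B (Player 1): max(23, 32) = 32
E (Chance): 1/3·42 + 1/3·95 + 1/3·50 = 62.33
D (Chance): 1/2·62.33 + 1/2·8 = 35.17
Root (Player 2): min(32, 35.17) = 32

32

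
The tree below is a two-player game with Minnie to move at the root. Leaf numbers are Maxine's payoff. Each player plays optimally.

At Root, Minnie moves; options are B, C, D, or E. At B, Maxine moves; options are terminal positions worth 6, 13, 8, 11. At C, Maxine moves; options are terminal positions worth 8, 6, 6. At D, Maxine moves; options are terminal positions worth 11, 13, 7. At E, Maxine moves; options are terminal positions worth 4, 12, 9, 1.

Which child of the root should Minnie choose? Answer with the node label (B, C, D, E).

B (Maxine): max(6, 13, 8, 11) = 13
C (Maxine): max(8, 6, 6) = 8
D (Maxine): max(11, 13, 7) = 13
E (Maxine): max(4, 12, 9, 1) = 12
Root (Minnie): min(13, 8, 13, 12) = 8
Minnie picks the child with the lowest value: C (value 8).

C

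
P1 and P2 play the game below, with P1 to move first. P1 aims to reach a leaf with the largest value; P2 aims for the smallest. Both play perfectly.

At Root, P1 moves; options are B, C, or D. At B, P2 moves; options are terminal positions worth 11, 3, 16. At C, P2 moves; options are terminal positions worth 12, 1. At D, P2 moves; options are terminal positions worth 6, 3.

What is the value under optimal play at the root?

B (P2): min(11, 3, 16) = 3
C (P2): min(12, 1) = 1
D (P2): min(6, 3) = 3
Root (P1): max(3, 1, 3) = 3

3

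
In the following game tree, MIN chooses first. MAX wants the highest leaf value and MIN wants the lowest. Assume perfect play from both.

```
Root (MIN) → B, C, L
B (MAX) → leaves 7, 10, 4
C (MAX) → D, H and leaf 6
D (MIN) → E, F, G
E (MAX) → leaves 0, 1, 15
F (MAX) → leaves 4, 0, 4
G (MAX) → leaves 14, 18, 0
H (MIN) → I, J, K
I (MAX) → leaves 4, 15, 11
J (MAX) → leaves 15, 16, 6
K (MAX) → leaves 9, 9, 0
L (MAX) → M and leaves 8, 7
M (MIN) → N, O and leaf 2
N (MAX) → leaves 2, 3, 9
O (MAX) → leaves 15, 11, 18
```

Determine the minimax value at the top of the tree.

B (MAX): max(7, 10, 4) = 10
E (MAX): max(0, 1, 15) = 15
F (MAX): max(4, 0, 4) = 4
G (MAX): max(14, 18, 0) = 18
D (MIN): min(15, 4, 18) = 4
I (MAX): max(4, 15, 11) = 15
J (MAX): max(15, 16, 6) = 16
K (MAX): max(9, 9, 0) = 9
H (MIN): min(15, 16, 9) = 9
C (MAX): max(4, 9, 6) = 9
N (MAX): max(2, 3, 9) = 9
O (MAX): max(15, 11, 18) = 18
M (MIN): min(9, 18, 2) = 2
L (MAX): max(2, 8, 7) = 8
Root (MIN): min(10, 9, 8) = 8

8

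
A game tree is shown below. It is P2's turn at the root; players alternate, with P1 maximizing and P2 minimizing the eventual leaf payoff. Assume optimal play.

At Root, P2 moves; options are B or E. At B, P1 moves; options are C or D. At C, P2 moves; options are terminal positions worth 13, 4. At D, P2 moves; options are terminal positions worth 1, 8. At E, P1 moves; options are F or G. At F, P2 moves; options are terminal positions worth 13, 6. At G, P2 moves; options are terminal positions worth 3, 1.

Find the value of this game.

4

C (P2): min(13, 4) = 4
D (P2): min(1, 8) = 1
B (P1): max(4, 1) = 4
F (P2): min(13, 6) = 6
G (P2): min(3, 1) = 1
E (P1): max(6, 1) = 6
Root (P2): min(4, 6) = 4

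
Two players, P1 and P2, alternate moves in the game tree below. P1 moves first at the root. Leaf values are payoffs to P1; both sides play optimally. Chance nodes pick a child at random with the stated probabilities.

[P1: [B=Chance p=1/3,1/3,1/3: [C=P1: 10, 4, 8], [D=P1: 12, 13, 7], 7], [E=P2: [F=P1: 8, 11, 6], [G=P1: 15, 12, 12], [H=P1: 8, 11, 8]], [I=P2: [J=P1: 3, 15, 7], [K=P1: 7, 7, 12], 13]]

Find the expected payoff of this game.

C (P1): max(10, 4, 8) = 10
D (P1): max(12, 13, 7) = 13
B (Chance): 1/3·10 + 1/3·13 + 1/3·7 = 10
F (P1): max(8, 11, 6) = 11
G (P1): max(15, 12, 12) = 15
H (P1): max(8, 11, 8) = 11
E (P2): min(11, 15, 11) = 11
J (P1): max(3, 15, 7) = 15
K (P1): max(7, 7, 12) = 12
I (P2): min(15, 12, 13) = 12
Root (P1): max(10, 11, 12) = 12

12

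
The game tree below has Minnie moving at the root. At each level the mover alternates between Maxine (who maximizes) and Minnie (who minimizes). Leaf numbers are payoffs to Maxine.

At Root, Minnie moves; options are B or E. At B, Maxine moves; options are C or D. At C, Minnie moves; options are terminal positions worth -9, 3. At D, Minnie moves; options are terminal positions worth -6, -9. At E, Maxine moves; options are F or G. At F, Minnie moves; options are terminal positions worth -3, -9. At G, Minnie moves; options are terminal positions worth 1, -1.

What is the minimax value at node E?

F: min(-3, -9) = -9
G: min(1, -1) = -1
E: max(-9, -1) = -1

-1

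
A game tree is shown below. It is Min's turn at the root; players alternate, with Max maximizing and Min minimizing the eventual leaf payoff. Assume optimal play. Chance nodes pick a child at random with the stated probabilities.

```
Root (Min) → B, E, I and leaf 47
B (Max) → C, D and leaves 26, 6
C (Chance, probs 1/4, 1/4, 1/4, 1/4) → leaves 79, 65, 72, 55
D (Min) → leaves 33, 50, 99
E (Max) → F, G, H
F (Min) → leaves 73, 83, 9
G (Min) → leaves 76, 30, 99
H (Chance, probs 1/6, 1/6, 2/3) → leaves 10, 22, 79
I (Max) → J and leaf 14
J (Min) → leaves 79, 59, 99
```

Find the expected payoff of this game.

47

C (Chance): 1/4·79 + 1/4·65 + 1/4·72 + 1/4·55 = 67.75
D (Min): min(33, 50, 99) = 33
B (Max): max(67.75, 33, 26, 6) = 67.75
F (Min): min(73, 83, 9) = 9
G (Min): min(76, 30, 99) = 30
H (Chance): 1/6·10 + 1/6·22 + 2/3·79 = 58
E (Max): max(9, 30, 58) = 58
J (Min): min(79, 59, 99) = 59
I (Max): max(59, 14) = 59
Root (Min): min(67.75, 58, 59, 47) = 47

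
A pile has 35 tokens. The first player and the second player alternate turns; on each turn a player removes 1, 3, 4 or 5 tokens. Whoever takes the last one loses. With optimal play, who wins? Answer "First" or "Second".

Second

Positions where the player to move wins (W) vs loses (L):
i:   0  1  2  3  4  5  6  7  8  9 10 11 12 13 14 15 16 17 18 19 20 21 22 23 24 25 26 27 28 29 30 31 32 33 34 35
     W  L  W  L  W  W  W  W  W  L  W  L  W  W  W  W  W  L  W  L  W  W  W  W  W  L  W  L  W  W  W  W  W  L  W  L
Position 35 is L, so the second player wins.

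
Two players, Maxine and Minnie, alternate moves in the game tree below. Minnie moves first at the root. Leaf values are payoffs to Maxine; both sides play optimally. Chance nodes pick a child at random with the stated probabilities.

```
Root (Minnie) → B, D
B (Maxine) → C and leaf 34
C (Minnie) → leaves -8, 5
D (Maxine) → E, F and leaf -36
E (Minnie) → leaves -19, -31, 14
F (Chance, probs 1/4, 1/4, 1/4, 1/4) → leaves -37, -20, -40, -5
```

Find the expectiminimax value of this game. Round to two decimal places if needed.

C (Minnie): min(-8, 5) = -8
B (Maxine): max(-8, 34) = 34
E (Minnie): min(-19, -31, 14) = -31
F (Chance): 1/4·-37 + 1/4·-20 + 1/4·-40 + 1/4·-5 = -25.5
D (Maxine): max(-31, -25.5, -36) = -25.5
Root (Minnie): min(34, -25.5) = -25.5

-25.5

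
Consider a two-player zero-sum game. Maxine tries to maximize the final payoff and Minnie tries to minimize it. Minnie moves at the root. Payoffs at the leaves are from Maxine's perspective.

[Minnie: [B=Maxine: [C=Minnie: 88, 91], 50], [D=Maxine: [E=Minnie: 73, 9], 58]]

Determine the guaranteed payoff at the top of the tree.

C (Minnie): min(88, 91) = 88
B (Maxine): max(88, 50) = 88
E (Minnie): min(73, 9) = 9
D (Maxine): max(9, 58) = 58
Root (Minnie): min(88, 58) = 58

58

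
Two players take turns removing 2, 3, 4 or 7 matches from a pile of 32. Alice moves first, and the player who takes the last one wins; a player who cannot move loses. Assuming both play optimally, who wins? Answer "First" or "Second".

First

Positions where the player to move wins (W) vs loses (L):
i:   0  1  2  3  4  5  6  7  8  9 10 11 12 13 14 15 16 17 18 19 20 21 22 23 24 25 26 27 28 29 30 31 32
     L  L  W  W  W  W  L  W  W  W  W  L  L  W  W  W  W  L  W  W  W  W  L  L  W  W  W  W  L  W  W  W  W
Position 32 is W, so the first player wins.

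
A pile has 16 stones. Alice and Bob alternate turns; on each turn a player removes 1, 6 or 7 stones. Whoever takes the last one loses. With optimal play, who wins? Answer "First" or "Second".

Mark each pile size as W (mover wins) or L (mover loses):
i:   0  1  2  3  4  5  6  7  8  9 10 11 12 13 14 15 16
     W  L  W  L  W  L  W  W  W  W  W  W  W  L  W  L  W
Position 16 is W, so the first player wins.

First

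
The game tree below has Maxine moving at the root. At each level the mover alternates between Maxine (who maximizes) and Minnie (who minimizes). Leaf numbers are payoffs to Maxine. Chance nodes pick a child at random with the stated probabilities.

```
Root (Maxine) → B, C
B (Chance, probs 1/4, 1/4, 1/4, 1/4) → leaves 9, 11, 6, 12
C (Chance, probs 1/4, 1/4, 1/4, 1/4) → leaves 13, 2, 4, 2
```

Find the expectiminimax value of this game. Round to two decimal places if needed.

9.5

B (Chance): 1/4·9 + 1/4·11 + 1/4·6 + 1/4·12 = 9.5
C (Chance): 1/4·13 + 1/4·2 + 1/4·4 + 1/4·2 = 5.25
Root (Maxine): max(9.5, 5.25) = 9.5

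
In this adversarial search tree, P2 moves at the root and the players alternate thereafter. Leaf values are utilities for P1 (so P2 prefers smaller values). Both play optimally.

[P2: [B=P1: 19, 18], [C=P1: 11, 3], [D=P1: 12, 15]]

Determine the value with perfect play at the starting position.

11

B (P1): max(19, 18) = 19
C (P1): max(11, 3) = 11
D (P1): max(12, 15) = 15
Root (P2): min(19, 11, 15) = 11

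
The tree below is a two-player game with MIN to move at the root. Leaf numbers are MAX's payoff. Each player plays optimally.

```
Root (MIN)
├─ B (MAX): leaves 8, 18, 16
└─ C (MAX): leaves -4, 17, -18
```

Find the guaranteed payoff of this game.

17

B (MAX): max(8, 18, 16) = 18
C (MAX): max(-4, 17, -18) = 17
Root (MIN): min(18, 17) = 17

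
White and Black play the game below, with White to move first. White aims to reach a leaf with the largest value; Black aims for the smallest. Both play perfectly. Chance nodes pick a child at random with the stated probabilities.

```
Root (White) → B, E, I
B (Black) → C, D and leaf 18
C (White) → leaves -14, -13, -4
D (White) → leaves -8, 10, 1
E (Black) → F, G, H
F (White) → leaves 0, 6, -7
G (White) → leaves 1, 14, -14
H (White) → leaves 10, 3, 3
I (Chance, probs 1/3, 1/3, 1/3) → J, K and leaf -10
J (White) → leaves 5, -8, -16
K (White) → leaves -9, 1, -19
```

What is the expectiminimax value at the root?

C (White): max(-14, -13, -4) = -4
D (White): max(-8, 10, 1) = 10
B (Black): min(-4, 10, 18) = -4
F (White): max(0, 6, -7) = 6
G (White): max(1, 14, -14) = 14
H (White): max(10, 3, 3) = 10
E (Black): min(6, 14, 10) = 6
J (White): max(5, -8, -16) = 5
K (White): max(-9, 1, -19) = 1
I (Chance): 1/3·5 + 1/3·1 + 1/3·-10 = -1.33
Root (White): max(-4, 6, -1.33) = 6

6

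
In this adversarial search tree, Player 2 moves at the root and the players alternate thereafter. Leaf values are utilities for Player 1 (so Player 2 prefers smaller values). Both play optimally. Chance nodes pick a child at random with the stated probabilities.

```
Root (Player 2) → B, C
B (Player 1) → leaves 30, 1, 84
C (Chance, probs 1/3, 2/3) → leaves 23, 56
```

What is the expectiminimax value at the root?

B (Player 1): max(30, 1, 84) = 84
C (Chance): 1/3·23 + 2/3·56 = 45
Root (Player 2): min(84, 45) = 45

45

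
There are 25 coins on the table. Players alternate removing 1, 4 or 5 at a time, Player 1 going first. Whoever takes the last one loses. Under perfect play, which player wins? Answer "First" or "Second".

Second

i:   0  1  2  3  4  5  6  7  8  9 10 11 12 13 14 15 16 17 18 19 20 21 22 23 24 25
     W  L  W  L  W  W  W  W  W  L  W  L  W  W  W  W  W  L  W  L  W  W  W  W  W  L
Position 25 is L, so the second player wins.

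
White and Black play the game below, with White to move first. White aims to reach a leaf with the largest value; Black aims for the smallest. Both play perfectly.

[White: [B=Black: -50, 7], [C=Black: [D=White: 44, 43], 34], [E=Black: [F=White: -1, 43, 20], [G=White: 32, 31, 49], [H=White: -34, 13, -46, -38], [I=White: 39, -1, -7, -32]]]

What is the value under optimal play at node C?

D: max(44, 43) = 44
C: min(44, 34) = 34

34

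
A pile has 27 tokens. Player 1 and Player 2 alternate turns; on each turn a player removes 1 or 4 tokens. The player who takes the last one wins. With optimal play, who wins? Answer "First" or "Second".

Second

Positions where the player to move wins (W) vs loses (L):
i:   0  1  2  3  4  5  6  7  8  9 10 11 12 13 14 15 16 17 18 19 20 21 22 23 24 25 26 27
     L  W  L  W  W  L  W  L  W  W  L  W  L  W  W  L  W  L  W  W  L  W  L  W  W  L  W  L
Position 27 is L, so the second player wins.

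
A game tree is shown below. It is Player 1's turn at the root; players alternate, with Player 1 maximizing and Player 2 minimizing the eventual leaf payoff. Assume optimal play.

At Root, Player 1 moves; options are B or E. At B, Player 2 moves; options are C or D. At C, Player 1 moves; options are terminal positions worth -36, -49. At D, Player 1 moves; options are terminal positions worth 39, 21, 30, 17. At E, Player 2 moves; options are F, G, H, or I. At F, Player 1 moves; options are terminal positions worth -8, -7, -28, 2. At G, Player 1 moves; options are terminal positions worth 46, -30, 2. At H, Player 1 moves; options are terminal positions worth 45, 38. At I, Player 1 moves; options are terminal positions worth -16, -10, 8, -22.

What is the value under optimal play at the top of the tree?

C (Player 1): max(-36, -49) = -36
D (Player 1): max(39, 21, 30, 17) = 39
B (Player 2): min(-36, 39) = -36
F (Player 1): max(-8, -7, -28, 2) = 2
G (Player 1): max(46, -30, 2) = 46
H (Player 1): max(45, 38) = 45
I (Player 1): max(-16, -10, 8, -22) = 8
E (Player 2): min(2, 46, 45, 8) = 2
Root (Player 1): max(-36, 2) = 2

2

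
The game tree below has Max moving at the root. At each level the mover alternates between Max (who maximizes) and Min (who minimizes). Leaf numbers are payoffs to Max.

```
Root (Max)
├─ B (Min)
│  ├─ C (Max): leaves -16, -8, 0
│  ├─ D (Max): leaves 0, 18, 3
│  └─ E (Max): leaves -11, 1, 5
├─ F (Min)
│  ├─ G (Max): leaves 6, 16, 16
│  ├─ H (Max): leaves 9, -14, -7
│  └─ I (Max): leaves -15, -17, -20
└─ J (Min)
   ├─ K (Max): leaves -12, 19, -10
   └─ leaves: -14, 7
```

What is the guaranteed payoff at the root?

C (Max): max(-16, -8, 0) = 0
D (Max): max(0, 18, 3) = 18
E (Max): max(-11, 1, 5) = 5
B (Min): min(0, 18, 5) = 0
G (Max): max(6, 16, 16) = 16
H (Max): max(9, -14, -7) = 9
I (Max): max(-15, -17, -20) = -15
F (Min): min(16, 9, -15) = -15
K (Max): max(-12, 19, -10) = 19
J (Min): min(19, -14, 7) = -14
Root (Max): max(0, -15, -14) = 0

0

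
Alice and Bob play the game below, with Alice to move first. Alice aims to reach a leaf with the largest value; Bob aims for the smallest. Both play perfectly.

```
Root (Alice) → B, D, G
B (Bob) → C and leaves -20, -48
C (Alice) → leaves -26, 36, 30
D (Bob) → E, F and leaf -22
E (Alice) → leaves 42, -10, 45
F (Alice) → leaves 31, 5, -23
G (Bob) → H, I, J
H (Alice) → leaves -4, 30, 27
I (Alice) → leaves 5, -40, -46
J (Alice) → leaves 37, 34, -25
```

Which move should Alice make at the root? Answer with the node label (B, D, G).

C (Alice): max(-26, 36, 30) = 36
B (Bob): min(36, -20, -48) = -48
E (Alice): max(42, -10, 45) = 45
F (Alice): max(31, 5, -23) = 31
D (Bob): min(45, 31, -22) = -22
H (Alice): max(-4, 30, 27) = 30
I (Alice): max(5, -40, -46) = 5
J (Alice): max(37, 34, -25) = 37
G (Bob): min(30, 5, 37) = 5
Root (Alice): max(-48, -22, 5) = 5
Alice picks the child with the highest value: G (value 5).

G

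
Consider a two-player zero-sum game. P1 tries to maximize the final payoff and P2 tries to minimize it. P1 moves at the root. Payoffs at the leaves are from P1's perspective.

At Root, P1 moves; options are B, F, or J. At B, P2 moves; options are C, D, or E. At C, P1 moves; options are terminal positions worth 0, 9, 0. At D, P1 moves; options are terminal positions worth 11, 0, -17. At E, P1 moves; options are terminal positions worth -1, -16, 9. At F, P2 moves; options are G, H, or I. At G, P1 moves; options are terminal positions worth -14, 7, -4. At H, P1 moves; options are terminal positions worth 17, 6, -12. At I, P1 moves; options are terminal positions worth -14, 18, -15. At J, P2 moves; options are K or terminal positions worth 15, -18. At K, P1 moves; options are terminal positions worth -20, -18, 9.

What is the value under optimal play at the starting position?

9

C (P1): max(0, 9, 0) = 9
D (P1): max(11, 0, -17) = 11
E (P1): max(-1, -16, 9) = 9
B (P2): min(9, 11, 9) = 9
G (P1): max(-14, 7, -4) = 7
H (P1): max(17, 6, -12) = 17
I (P1): max(-14, 18, -15) = 18
F (P2): min(7, 17, 18) = 7
K (P1): max(-20, -18, 9) = 9
J (P2): min(9, 15, -18) = -18
Root (P1): max(9, 7, -18) = 9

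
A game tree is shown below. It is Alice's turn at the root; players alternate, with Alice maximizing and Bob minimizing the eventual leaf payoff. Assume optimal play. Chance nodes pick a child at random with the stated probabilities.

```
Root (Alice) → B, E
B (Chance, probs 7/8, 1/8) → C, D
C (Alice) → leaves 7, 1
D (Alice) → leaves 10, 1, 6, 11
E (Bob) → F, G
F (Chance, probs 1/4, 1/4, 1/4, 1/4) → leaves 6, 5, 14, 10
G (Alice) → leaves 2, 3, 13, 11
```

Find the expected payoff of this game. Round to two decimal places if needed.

C (Alice): max(7, 1) = 7
D (Alice): max(10, 1, 6, 11) = 11
B (Chance): 7/8·7 + 1/8·11 = 7.5
F (Chance): 1/4·6 + 1/4·5 + 1/4·14 + 1/4·10 = 8.75
G (Alice): max(2, 3, 13, 11) = 13
E (Bob): min(8.75, 13) = 8.75
Root (Alice): max(7.5, 8.75) = 8.75

8.75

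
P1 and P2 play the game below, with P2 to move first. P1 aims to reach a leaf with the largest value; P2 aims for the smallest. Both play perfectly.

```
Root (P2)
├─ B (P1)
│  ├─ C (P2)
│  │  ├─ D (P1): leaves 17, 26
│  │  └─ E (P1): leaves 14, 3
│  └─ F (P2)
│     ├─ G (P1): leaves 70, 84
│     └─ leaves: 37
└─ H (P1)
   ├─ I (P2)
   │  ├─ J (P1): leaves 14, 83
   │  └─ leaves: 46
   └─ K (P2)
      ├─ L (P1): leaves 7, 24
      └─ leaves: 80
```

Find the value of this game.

D (P1): max(17, 26) = 26
E (P1): max(14, 3) = 14
C (P2): min(26, 14) = 14
G (P1): max(70, 84) = 84
F (P2): min(84, 37) = 37
B (P1): max(14, 37) = 37
J (P1): max(14, 83) = 83
I (P2): min(83, 46) = 46
L (P1): max(7, 24) = 24
K (P2): min(24, 80) = 24
H (P1): max(46, 24) = 46
Root (P2): min(37, 46) = 37

37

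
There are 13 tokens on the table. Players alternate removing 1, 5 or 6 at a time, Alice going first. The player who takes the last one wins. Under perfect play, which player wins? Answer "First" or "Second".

Second

Compute winning (W) and losing (L) positions by backward induction:
i:   0  1  2  3  4  5  6  7  8  9 10 11 12 13
     L  W  L  W  L  W  W  W  W  W  W  L  W  L
Position 13 is L, so the second player wins.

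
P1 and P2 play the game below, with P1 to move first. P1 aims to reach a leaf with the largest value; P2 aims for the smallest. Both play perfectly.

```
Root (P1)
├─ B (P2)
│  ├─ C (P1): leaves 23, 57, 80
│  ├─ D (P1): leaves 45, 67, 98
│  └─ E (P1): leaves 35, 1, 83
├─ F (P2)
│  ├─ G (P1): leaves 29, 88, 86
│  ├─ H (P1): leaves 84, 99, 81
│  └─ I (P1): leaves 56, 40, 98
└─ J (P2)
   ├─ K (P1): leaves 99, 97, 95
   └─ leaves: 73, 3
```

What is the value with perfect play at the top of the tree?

88

C (P1): max(23, 57, 80) = 80
D (P1): max(45, 67, 98) = 98
E (P1): max(35, 1, 83) = 83
B (P2): min(80, 98, 83) = 80
G (P1): max(29, 88, 86) = 88
H (P1): max(84, 99, 81) = 99
I (P1): max(56, 40, 98) = 98
F (P2): min(88, 99, 98) = 88
K (P1): max(99, 97, 95) = 99
J (P2): min(99, 73, 3) = 3
Root (P1): max(80, 88, 3) = 88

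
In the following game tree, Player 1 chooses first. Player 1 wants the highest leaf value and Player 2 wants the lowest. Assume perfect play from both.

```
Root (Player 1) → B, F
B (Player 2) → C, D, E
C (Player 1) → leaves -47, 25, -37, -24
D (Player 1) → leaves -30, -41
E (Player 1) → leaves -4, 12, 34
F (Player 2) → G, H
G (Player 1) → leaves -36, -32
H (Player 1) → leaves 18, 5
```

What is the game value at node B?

C: max(-47, 25, -37, -24) = 25
D: max(-30, -41) = -30
E: max(-4, 12, 34) = 34
B: min(25, -30, 34) = -30

-30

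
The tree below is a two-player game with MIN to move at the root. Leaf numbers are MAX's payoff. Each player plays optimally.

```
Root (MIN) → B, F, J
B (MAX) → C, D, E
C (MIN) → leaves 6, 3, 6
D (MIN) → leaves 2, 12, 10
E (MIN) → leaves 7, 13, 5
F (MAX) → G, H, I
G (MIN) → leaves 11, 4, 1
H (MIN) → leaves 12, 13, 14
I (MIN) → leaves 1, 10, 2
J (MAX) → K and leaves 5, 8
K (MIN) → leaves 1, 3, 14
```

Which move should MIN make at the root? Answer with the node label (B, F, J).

C (MIN): min(6, 3, 6) = 3
D (MIN): min(2, 12, 10) = 2
E (MIN): min(7, 13, 5) = 5
B (MAX): max(3, 2, 5) = 5
G (MIN): min(11, 4, 1) = 1
H (MIN): min(12, 13, 14) = 12
I (MIN): min(1, 10, 2) = 1
F (MAX): max(1, 12, 1) = 12
K (MIN): min(1, 3, 14) = 1
J (MAX): max(1, 5, 8) = 8
Root (MIN): min(5, 12, 8) = 5
MIN picks the child with the lowest value: B (value 5).

B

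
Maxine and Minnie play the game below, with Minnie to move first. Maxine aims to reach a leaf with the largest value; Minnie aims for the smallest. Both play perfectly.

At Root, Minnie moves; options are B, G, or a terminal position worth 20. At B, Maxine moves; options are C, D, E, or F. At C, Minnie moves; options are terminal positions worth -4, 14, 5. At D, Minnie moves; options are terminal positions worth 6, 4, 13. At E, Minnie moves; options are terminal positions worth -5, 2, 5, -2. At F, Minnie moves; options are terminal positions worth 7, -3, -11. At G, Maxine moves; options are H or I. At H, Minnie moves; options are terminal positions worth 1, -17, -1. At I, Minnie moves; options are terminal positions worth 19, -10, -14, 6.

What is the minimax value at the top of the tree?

-14

C (Minnie): min(-4, 14, 5) = -4
D (Minnie): min(6, 4, 13) = 4
E (Minnie): min(-5, 2, 5, -2) = -5
F (Minnie): min(7, -3, -11) = -11
B (Maxine): max(-4, 4, -5, -11) = 4
H (Minnie): min(1, -17, -1) = -17
I (Minnie): min(19, -10, -14, 6) = -14
G (Maxine): max(-17, -14) = -14
Root (Minnie): min(4, -14, 20) = -14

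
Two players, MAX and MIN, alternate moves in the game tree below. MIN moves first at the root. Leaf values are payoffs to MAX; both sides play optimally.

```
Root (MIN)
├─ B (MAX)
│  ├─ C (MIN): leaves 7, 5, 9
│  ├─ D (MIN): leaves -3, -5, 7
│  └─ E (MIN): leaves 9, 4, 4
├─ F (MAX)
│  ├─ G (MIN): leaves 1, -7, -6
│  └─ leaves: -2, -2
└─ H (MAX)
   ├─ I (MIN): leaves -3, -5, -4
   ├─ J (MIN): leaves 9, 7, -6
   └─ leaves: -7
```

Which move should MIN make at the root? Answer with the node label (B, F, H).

C (MIN): min(7, 5, 9) = 5
D (MIN): min(-3, -5, 7) = -5
E (MIN): min(9, 4, 4) = 4
B (MAX): max(5, -5, 4) = 5
G (MIN): min(1, -7, -6) = -7
F (MAX): max(-7, -2, -2) = -2
I (MIN): min(-3, -5, -4) = -5
J (MIN): min(9, 7, -6) = -6
H (MAX): max(-5, -6, -7) = -5
Root (MIN): min(5, -2, -5) = -5
MIN picks the child with the lowest value: H (value -5).

H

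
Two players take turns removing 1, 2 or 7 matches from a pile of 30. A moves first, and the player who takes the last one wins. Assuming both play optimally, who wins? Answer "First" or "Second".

Positions where the player to move wins (W) vs loses (L):
i:   0  1  2  3  4  5  6  7  8  9 10 11 12 13 14 15 16 17 18 19 20 21 22 23 24 25 26 27 28 29 30
     L  W  W  L  W  W  L  W  W  L  W  W  L  W  W  L  W  W  L  W  W  L  W  W  L  W  W  L  W  W  L
Position 30 is L, so the second player wins.

Second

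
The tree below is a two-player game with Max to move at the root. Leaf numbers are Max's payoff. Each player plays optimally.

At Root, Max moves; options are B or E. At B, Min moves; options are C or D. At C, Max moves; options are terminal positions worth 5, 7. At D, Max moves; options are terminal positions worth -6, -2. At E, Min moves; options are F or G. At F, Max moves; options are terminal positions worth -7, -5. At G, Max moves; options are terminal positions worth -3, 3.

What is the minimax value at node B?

-2

C: max(5, 7) = 7
D: max(-6, -2) = -2
B: min(7, -2) = -2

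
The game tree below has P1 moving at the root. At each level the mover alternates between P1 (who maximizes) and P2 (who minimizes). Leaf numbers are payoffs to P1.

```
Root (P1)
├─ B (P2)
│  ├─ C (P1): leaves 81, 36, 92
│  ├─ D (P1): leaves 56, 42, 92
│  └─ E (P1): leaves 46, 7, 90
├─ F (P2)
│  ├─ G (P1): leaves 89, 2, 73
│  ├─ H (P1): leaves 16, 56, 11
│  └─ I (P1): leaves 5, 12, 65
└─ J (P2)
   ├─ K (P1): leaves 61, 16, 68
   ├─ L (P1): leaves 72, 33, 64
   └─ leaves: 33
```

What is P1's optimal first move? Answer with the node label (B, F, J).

C (P1): max(81, 36, 92) = 92
D (P1): max(56, 42, 92) = 92
E (P1): max(46, 7, 90) = 90
B (P2): min(92, 92, 90) = 90
G (P1): max(89, 2, 73) = 89
H (P1): max(16, 56, 11) = 56
I (P1): max(5, 12, 65) = 65
F (P2): min(89, 56, 65) = 56
K (P1): max(61, 16, 68) = 68
L (P1): max(72, 33, 64) = 72
J (P2): min(68, 72, 33) = 33
Root (P1): max(90, 56, 33) = 90
P1 picks the child with the highest value: B (value 90).

B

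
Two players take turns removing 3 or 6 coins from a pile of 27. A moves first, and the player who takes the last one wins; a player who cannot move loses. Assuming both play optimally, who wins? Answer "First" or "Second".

Mark each pile size as W (mover wins) or L (mover loses):
i:   0  1  2  3  4  5  6  7  8  9 10 11 12 13 14 15 16 17 18 19 20 21 22 23 24 25 26 27
     L  L  L  W  W  W  W  W  W  L  L  L  W  W  W  W  W  W  L  L  L  W  W  W  W  W  W  L
Position 27 is L, so the second player wins.

Second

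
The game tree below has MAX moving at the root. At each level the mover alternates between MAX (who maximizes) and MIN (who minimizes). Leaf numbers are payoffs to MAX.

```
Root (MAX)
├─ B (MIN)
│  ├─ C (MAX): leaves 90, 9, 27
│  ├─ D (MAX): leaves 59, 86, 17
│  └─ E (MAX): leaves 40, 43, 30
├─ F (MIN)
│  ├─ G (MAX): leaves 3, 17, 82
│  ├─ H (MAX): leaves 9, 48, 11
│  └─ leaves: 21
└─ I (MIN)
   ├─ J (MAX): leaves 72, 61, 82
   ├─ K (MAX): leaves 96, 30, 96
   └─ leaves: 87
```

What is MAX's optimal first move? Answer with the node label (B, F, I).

I

C (MAX): max(90, 9, 27) = 90
D (MAX): max(59, 86, 17) = 86
E (MAX): max(40, 43, 30) = 43
B (MIN): min(90, 86, 43) = 43
G (MAX): max(3, 17, 82) = 82
H (MAX): max(9, 48, 11) = 48
F (MIN): min(82, 48, 21) = 21
J (MAX): max(72, 61, 82) = 82
K (MAX): max(96, 30, 96) = 96
I (MIN): min(82, 96, 87) = 82
Root (MAX): max(43, 21, 82) = 82
MAX picks the child with the highest value: I (value 82).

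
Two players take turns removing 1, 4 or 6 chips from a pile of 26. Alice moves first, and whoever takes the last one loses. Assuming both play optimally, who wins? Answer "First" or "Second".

Compute winning (W) and losing (L) positions by backward induction:
i:   0  1  2  3  4  5  6  7  8  9 10 11 12 13 14 15 16 17 18 19 20 21 22 23 24 25 26
     W  L  W  L  W  W  L  W  L  W  W  L  W  L  W  W  L  W  L  W  W  L  W  L  W  W  L
Position 26 is L, so the second player wins.

Second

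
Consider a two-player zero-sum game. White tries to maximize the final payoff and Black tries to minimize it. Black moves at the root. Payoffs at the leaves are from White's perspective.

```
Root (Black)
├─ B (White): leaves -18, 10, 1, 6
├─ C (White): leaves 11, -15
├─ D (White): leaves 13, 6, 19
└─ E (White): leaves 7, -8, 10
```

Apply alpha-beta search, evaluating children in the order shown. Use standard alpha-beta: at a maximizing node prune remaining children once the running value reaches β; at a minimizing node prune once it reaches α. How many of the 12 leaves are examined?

9

B [α=-∞,β=+∞]: v=10
C [α=-∞,β=10]: v=11 after child 1 ≥ β → β-cutoff, skip 1
D [α=-∞,β=10]: v=13 after child 1 ≥ β → β-cutoff, skip 2
E [α=-∞,β=10]: v=10
Root [α=-∞,β=+∞]: v=10
Leaves evaluated: 9 of 12.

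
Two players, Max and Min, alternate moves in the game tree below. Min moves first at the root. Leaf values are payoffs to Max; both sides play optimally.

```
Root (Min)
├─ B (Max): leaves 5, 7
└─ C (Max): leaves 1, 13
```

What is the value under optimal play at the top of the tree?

7

B (Max): max(5, 7) = 7
C (Max): max(1, 13) = 13
Root (Min): min(7, 13) = 7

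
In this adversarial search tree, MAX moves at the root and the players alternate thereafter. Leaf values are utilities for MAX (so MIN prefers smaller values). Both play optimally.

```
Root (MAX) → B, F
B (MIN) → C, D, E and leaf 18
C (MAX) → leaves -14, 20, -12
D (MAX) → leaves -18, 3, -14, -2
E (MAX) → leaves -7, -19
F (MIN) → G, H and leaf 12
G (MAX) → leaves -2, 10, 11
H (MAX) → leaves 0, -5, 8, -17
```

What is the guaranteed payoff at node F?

8

G: max(-2, 10, 11) = 11
H: max(0, -5, 8, -17) = 8
F: min(11, 8, 12) = 8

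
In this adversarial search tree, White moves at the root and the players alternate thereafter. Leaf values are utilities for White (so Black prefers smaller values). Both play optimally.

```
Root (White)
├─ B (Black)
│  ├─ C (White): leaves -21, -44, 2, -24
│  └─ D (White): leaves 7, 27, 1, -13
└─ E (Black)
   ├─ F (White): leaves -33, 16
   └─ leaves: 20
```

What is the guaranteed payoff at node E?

F: max(-33, 16) = 16
E: min(16, 20) = 16

16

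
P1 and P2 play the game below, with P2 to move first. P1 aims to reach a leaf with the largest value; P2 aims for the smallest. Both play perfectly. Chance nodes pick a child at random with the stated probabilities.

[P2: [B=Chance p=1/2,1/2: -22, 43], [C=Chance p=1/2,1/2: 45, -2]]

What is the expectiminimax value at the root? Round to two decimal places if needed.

B (Chance): 1/2·-22 + 1/2·43 = 10.5
C (Chance): 1/2·45 + 1/2·-2 = 21.5
Root (P2): min(10.5, 21.5) = 10.5

10.5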